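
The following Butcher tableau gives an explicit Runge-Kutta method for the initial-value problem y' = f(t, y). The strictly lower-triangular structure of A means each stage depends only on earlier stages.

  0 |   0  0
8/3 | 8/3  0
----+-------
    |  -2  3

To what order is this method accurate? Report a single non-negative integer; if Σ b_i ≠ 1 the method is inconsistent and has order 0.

1

b = (-2, 3)
c = (0, 8/3)
Σ b_i: (-2)·1 + 3·1 = 1 ✓
b·c: 3·8/3 = 8 ≠ 1/2 ⇒ order 1.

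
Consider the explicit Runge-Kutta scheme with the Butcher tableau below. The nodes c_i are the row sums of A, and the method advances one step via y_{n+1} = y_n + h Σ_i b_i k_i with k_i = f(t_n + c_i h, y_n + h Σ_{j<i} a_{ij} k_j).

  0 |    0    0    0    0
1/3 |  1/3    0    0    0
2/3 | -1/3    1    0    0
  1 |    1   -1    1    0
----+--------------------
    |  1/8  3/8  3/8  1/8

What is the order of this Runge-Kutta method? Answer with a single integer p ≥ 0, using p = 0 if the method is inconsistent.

4

b = (1/8, 3/8, 3/8, 1/8)
c = (0, 1/3, 2/3, 1)
Ac = (0, 0, 1/3, 1/3)
Σ b_i: 1/8·1 + 3/8·1 + 3/8·1 + 1/8·1 = 1 ✓
b·c: 3/8·1/3 + 3/8·2/3 + 1/8·1 = 1/2 ✓
b·c²: 3/8·1/9 + 3/8·4/9 + 1/8·1 = 1/3 ✓
b·Ac: 3/8·1/3 + 1/8·1/3 = 1/6 ✓
b·c³: 3/8·1/27 + 3/8·8/27 + 1/8·1 = 1/4 ✓
b·(c∘Ac): 3/8·2/9 + 1/8·1/3 = 1/8 ✓
b·Ac²: 3/8·1/9 + 1/8·1/3 = 1/12 ✓
b·A²c: 1/8·1/3 = 1/24 ✓; 4 stages ⇒ order 4.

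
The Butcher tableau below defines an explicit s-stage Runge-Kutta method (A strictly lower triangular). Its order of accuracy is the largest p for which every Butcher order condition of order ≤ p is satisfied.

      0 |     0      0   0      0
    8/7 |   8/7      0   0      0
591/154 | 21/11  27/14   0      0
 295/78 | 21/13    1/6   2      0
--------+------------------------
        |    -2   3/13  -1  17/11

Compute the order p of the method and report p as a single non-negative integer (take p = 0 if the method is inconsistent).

b = (-2, 3/13, -1, 17/11)
c = (0, 8/7, 591/154, 295/78)
Ac = (0, 0, 108/49, 1817/231)
Σ b_i: (-2)·1 + 3/13·1 + (-1)·1 + 17/11·1 = -175/143 ≠ 1 ⇒ order 0.

0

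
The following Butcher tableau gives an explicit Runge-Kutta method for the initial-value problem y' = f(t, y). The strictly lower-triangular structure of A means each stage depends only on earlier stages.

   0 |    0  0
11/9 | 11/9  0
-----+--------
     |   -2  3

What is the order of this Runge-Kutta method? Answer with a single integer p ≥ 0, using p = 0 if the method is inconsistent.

b = (-2, 3)
c = (0, 11/9)
Σ b_i: (-2)·1 + 3·1 = 1 ✓
b·c: 3·11/9 = 11/3 ≠ 1/2 ⇒ order 1.

1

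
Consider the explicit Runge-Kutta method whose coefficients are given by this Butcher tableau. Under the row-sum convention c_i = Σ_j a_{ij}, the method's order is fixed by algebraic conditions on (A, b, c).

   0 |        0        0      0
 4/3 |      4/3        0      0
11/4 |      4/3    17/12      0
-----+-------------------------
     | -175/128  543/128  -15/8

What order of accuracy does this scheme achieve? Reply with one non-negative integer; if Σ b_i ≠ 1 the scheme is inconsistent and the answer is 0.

b = (-175/128, 543/128, -15/8)
c = (0, 4/3, 11/4)
Ac = (0, 0, 17/9)
Σ b_i: (-175/128)·1 + 543/128·1 + (-15/8)·1 = 1 ✓
b·c: 543/128·4/3 + (-15/8)·11/4 = 1/2 ✓
b·c²: 543/128·16/9 + (-15/8)·121/16 = -2549/384 ≠ 1/3 ⇒ order 2.
b·Ac: (-15/8)·17/9 = -85/24 ≠ 1/6

2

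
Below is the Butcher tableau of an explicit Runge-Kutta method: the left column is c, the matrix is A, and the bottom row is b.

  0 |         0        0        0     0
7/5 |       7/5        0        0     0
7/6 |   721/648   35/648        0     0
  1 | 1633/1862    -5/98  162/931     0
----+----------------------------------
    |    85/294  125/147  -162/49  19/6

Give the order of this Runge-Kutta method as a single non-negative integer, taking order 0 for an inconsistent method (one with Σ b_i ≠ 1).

4

b = (85/294, 125/147, -162/49, 19/6)
c = (0, 7/5, 7/6, 1)
Ac = (0, 0, 49/648, 5/38)
Σ b_i: 85/294·1 + 125/147·1 + (-162/49)·1 + 19/6·1 = 1 ✓
b·c: 125/147·7/5 + (-162/49)·7/6 + 19/6·1 = 1/2 ✓
b·c²: 125/147·49/25 + (-162/49)·49/36 + 19/6·1 = 1/3 ✓
b·Ac: (-162/49)·49/648 + 19/6·5/38 = 1/6 ✓
b·c³: 125/147·343/125 + (-162/49)·343/216 + 19/6·1 = 1/4 ✓
b·(c∘Ac): (-162/49)·343/3888 + 19/6·5/38 = 1/8 ✓
b·Ac²: (-162/49)·343/3240 + 19/6·13/95 = 1/12 ✓
b·A²c: 19/6·1/76 = 1/24 ✓; 4 stages ⇒ order 4.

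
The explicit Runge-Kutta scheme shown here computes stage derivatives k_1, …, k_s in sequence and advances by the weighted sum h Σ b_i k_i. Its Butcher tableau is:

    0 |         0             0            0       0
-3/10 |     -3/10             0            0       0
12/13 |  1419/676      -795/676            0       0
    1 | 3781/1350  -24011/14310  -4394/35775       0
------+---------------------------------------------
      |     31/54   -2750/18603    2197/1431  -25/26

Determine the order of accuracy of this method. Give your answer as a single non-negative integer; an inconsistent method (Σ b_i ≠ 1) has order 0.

4

b = (31/54, -2750/18603, 2197/1431, -25/26)
c = (0, -3/10, 12/13, 1)
Ac = (0, 0, 477/1352, 39/100)
Σ b_i: 31/54·1 + (-2750/18603)·1 + 2197/1431·1 + (-25/26)·1 = 1 ✓
b·c: (-2750/18603)·(-3/10) + 2197/1431·12/13 + (-25/26)·1 = 1/2 ✓
b·c²: (-2750/18603)·9/100 + 2197/1431·144/169 + (-25/26)·1 = 1/3 ✓
b·Ac: 2197/1431·477/1352 + (-25/26)·39/100 = 1/6 ✓
b·c³: (-2750/18603)·(-27/1000) + 2197/1431·1728/2197 + (-25/26)·1 = 1/4 ✓
b·(c∘Ac): 2197/1431·1431/4394 + (-25/26)·39/100 = 1/8 ✓
b·Ac²: 2197/1431·(-1431/13520) + (-25/26)·(-767/3000) = 1/12 ✓
b·A²c: (-25/26)·(-13/300) = 1/24 ✓; 4 stages ⇒ order 4.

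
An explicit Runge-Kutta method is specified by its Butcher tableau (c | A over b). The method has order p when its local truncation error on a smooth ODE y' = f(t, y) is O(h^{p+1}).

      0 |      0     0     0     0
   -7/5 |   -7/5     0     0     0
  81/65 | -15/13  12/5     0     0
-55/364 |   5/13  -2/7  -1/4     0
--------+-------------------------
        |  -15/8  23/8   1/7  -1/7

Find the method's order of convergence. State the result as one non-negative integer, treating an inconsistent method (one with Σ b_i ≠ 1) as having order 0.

1

b = (-15/8, 23/8, 1/7, -1/7)
c = (0, -7/5, 81/65, -55/364)
Ac = (0, 0, -84/25, 23/260)
Σ b_i: (-15/8)·1 + 23/8·1 + 1/7·1 + (-1/7)·1 = 1 ✓
b·c: 23/8·(-7/5) + 1/7·81/65 + (-1/7)·(-55/364) = -97471/25480 ≠ 1/2 ⇒ order 1.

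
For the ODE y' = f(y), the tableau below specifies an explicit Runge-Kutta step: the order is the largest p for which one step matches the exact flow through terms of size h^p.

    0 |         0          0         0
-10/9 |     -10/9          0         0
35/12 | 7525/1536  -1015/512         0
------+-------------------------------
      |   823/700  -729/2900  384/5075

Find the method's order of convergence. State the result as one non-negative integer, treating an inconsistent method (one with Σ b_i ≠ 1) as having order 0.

3

b = (823/700, -729/2900, 384/5075)
c = (0, -10/9, 35/12)
Ac = (0, 0, 5075/2304)
Σ b_i: 823/700·1 + (-729/2900)·1 + 384/5075·1 = 1 ✓
b·c: (-729/2900)·(-10/9) + 384/5075·35/12 = 1/2 ✓
b·c²: (-729/2900)·100/81 + 384/5075·1225/144 = 1/3 ✓
b·Ac: 384/5075·5075/2304 = 1/6 ✓; 3 stages ⇒ order 3.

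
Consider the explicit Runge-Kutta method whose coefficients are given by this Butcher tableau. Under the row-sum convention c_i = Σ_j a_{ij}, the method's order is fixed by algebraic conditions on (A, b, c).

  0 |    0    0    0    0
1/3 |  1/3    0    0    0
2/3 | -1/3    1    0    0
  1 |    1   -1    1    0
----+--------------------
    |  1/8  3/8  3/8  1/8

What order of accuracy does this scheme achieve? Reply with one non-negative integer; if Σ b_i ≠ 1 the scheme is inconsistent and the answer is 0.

b = (1/8, 3/8, 3/8, 1/8)
c = (0, 1/3, 2/3, 1)
Ac = (0, 0, 1/3, 1/3)
Σ b_i: 1/8·1 + 3/8·1 + 3/8·1 + 1/8·1 = 1 ✓
b·c: 3/8·1/3 + 3/8·2/3 + 1/8·1 = 1/2 ✓
b·c²: 3/8·1/9 + 3/8·4/9 + 1/8·1 = 1/3 ✓
b·Ac: 3/8·1/3 + 1/8·1/3 = 1/6 ✓
b·c³: 3/8·1/27 + 3/8·8/27 + 1/8·1 = 1/4 ✓
b·(c∘Ac): 3/8·2/9 + 1/8·1/3 = 1/8 ✓
b·Ac²: 3/8·1/9 + 1/8·1/3 = 1/12 ✓
b·A²c: 1/8·1/3 = 1/24 ✓; 4 stages ⇒ order 4.

4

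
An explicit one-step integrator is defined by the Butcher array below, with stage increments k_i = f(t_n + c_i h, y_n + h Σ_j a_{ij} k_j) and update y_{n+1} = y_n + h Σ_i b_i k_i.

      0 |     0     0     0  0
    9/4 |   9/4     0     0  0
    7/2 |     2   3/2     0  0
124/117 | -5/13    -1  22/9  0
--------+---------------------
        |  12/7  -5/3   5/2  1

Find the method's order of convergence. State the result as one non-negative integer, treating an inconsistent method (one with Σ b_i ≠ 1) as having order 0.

b = (12/7, -5/3, 5/2, 1)
c = (0, 9/4, 7/2, 124/117)
Ac = (0, 0, 27/8, 227/36)
Σ b_i: 12/7·1 + (-5/3)·1 + 5/2·1 + 1·1 = 149/42 ≠ 1 ⇒ order 0.

0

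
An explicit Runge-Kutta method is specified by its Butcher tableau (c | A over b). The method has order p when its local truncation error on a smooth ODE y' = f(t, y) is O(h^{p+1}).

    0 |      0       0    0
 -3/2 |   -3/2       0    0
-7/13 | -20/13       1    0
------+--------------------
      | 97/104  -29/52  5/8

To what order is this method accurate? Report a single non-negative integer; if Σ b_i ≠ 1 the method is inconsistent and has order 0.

b = (97/104, -29/52, 5/8)
c = (0, -3/2, -7/13)
Ac = (0, 0, -3/2)
Σ b_i: 97/104·1 + (-29/52)·1 + 5/8·1 = 1 ✓
b·c: (-29/52)·(-3/2) + 5/8·(-7/13) = 1/2 ✓
b·c²: (-29/52)·9/4 + 5/8·49/169 = -2903/2704 ≠ 1/3 ⇒ order 2.
b·Ac: 5/8·(-3/2) = -15/16 ≠ 1/6

2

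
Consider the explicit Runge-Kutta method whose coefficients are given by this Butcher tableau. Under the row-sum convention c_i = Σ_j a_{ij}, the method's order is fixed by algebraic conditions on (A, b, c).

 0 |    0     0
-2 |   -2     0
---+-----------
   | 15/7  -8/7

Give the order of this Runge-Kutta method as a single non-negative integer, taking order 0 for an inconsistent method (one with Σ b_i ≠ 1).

b = (15/7, -8/7)
c = (0, -2)
Σ b_i: 15/7·1 + (-8/7)·1 = 1 ✓
b·c: (-8/7)·(-2) = 16/7 ≠ 1/2 ⇒ order 1.

1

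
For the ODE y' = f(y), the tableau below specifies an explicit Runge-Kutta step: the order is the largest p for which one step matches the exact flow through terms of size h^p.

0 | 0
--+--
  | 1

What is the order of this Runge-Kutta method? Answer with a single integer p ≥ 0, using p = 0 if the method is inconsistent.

1

b = (1)
c = (0)
Σ b_i: 1·1 = 1 ✓; 1 stage ⇒ order 1.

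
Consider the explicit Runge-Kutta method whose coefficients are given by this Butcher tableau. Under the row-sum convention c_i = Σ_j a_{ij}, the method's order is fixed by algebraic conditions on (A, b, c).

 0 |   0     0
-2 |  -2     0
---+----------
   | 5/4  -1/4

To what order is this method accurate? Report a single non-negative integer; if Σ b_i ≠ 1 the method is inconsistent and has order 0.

b = (5/4, -1/4)
c = (0, -2)
Σ b_i: 5/4·1 + (-1/4)·1 = 1 ✓
b·c: (-1/4)·(-2) = 1/2 ✓; 2 stages ⇒ order 2.

2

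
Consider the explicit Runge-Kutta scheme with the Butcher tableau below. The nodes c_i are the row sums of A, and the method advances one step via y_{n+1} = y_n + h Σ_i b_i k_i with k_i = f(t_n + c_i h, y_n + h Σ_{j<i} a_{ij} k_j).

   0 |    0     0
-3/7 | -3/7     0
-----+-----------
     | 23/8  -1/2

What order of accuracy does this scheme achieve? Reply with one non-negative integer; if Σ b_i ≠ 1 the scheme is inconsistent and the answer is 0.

b = (23/8, -1/2)
c = (0, -3/7)
Σ b_i: 23/8·1 + (-1/2)·1 = 19/8 ≠ 1 ⇒ order 0.

0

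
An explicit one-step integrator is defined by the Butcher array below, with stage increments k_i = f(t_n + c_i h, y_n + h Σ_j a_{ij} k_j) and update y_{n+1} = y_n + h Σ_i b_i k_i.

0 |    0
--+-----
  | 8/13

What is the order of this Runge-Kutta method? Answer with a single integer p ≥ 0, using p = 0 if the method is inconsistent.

b = (8/13)
c = (0)
Σ b_i: 8/13·1 = 8/13 ≠ 1 ⇒ order 0.

0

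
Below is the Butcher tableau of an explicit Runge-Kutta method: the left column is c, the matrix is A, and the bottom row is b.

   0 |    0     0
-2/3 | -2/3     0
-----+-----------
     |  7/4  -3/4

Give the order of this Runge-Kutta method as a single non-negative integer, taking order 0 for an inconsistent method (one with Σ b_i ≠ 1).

b = (7/4, -3/4)
c = (0, -2/3)
Σ b_i: 7/4·1 + (-3/4)·1 = 1 ✓
b·c: (-3/4)·(-2/3) = 1/2 ✓; 2 stages ⇒ order 2.

2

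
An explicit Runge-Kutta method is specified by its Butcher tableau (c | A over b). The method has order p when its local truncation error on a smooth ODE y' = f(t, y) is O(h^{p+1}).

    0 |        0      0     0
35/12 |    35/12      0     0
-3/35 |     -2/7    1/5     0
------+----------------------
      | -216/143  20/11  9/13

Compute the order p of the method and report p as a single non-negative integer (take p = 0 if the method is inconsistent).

b = (-216/143, 20/11, 9/13)
c = (0, 35/12, -3/35)
Ac = (0, 0, 7/12)
Σ b_i: (-216/143)·1 + 20/11·1 + 9/13·1 = 1 ✓
b·c: 20/11·35/12 + 9/13·(-3/35) = 78734/15015 ≠ 1/2 ⇒ order 1.

1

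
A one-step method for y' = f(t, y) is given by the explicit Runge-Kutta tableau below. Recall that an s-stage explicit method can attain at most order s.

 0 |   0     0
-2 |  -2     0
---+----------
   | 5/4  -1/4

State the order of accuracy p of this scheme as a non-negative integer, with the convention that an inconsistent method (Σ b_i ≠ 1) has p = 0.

2

b = (5/4, -1/4)
c = (0, -2)
Σ b_i: 5/4·1 + (-1/4)·1 = 1 ✓
b·c: (-1/4)·(-2) = 1/2 ✓; 2 stages ⇒ order 2.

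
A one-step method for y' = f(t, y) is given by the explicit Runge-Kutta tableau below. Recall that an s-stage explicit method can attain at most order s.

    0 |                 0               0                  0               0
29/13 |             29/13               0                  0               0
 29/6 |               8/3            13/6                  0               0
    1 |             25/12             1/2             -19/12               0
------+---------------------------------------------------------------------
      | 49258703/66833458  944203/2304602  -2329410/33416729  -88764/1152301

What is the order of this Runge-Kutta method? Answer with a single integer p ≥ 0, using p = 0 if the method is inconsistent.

b = (49258703/66833458, 944203/2304602, -2329410/33416729, -88764/1152301)
c = (0, 29/13, 29/6, 1)
Ac = (0, 0, 29/6, -6119/936)
Σ b_i: 49258703/66833458·1 + 944203/2304602·1 + (-2329410/33416729)·1 + (-88764/1152301)·1 = 1 ✓
b·c: 944203/2304602·29/13 + (-2329410/33416729)·29/6 + (-88764/1152301)·1 = 1/2 ✓
b·c²: 944203/2304602·841/169 + (-2329410/33416729)·841/36 + (-88764/1152301)·1 = 1/3 ✓
b·Ac: (-2329410/33416729)·29/6 + (-88764/1152301)·(-6119/936) = 1/6 ✓
b·c³: 944203/2304602·24389/2197 + (-2329410/33416729)·24389/216 + (-88764/1152301)·1 = -1833410633/539276868 ≠ 1/4 ⇒ order 3.
b·(c∘Ac): (-2329410/33416729)·841/36 + (-88764/1152301)·(-6119/936) = -1296184/1152301 ≠ 1/8
b·Ac²: (-2329410/33416729)·841/78 + (-88764/1152301)·(-2518795/73008) = 1027877015/539276868 ≠ 1/12
b·A²c: (-88764/1152301)·(-551/72) = 4075747/6913806 ≠ 1/24

3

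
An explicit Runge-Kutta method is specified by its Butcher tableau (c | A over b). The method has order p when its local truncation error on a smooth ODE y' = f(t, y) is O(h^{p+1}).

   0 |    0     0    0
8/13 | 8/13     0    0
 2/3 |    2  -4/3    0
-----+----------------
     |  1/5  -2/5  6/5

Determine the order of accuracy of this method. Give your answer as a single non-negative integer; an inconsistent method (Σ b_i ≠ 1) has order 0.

b = (1/5, -2/5, 6/5)
c = (0, 8/13, 2/3)
Ac = (0, 0, -32/39)
Σ b_i: 1/5·1 + (-2/5)·1 + 6/5·1 = 1 ✓
b·c: (-2/5)·8/13 + 6/5·2/3 = 36/65 ≠ 1/2 ⇒ order 1.

1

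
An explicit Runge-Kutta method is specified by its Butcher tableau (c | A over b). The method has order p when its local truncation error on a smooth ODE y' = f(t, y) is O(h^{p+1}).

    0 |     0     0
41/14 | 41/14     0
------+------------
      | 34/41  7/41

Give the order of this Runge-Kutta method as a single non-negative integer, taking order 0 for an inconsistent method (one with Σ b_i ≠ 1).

b = (34/41, 7/41)
c = (0, 41/14)
Σ b_i: 34/41·1 + 7/41·1 = 1 ✓
b·c: 7/41·41/14 = 1/2 ✓; 2 stages ⇒ order 2.

2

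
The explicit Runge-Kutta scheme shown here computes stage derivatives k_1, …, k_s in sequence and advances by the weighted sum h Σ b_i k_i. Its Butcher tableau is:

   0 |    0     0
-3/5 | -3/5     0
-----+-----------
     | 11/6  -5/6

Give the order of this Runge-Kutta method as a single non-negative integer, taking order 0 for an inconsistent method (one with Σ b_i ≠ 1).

b = (11/6, -5/6)
c = (0, -3/5)
Σ b_i: 11/6·1 + (-5/6)·1 = 1 ✓
b·c: (-5/6)·(-3/5) = 1/2 ✓; 2 stages ⇒ order 2.

2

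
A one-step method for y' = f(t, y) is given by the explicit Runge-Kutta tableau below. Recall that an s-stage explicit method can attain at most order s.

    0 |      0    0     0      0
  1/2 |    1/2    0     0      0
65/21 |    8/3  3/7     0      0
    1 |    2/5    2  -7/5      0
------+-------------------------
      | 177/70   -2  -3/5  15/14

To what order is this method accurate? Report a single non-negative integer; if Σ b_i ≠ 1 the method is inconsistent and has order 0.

1

b = (177/70, -2, -3/5, 15/14)
c = (0, 1/2, 65/21, 1)
Ac = (0, 0, 3/14, -10/3)
Σ b_i: 177/70·1 + (-2)·1 + (-3/5)·1 + 15/14·1 = 1 ✓
b·c: (-2)·1/2 + (-3/5)·65/21 + 15/14·1 = -25/14 ≠ 1/2 ⇒ order 1.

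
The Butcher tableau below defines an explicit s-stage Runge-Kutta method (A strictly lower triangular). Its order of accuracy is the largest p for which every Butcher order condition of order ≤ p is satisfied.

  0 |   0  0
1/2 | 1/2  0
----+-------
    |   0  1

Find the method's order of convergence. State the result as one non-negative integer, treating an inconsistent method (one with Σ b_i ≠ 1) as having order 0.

b = (0, 1)
c = (0, 1/2)
Σ b_i: 1·1 = 1 ✓
b·c: 1·1/2 = 1/2 ✓; 2 stages ⇒ order 2.

2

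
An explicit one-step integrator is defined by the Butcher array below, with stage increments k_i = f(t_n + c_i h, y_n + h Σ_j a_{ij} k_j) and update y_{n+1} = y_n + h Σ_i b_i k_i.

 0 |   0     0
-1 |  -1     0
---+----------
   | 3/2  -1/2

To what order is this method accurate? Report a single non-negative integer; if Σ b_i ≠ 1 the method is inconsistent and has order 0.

b = (3/2, -1/2)
c = (0, -1)
Σ b_i: 3/2·1 + (-1/2)·1 = 1 ✓
b·c: (-1/2)·(-1) = 1/2 ✓; 2 stages ⇒ order 2.

2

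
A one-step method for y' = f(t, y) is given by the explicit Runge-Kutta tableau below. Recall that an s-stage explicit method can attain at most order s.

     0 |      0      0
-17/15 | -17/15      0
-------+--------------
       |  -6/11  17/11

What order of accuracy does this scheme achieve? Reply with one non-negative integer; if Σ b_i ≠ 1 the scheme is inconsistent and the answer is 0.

b = (-6/11, 17/11)
c = (0, -17/15)
Σ b_i: (-6/11)·1 + 17/11·1 = 1 ✓
b·c: 17/11·(-17/15) = -289/165 ≠ 1/2 ⇒ order 1.

1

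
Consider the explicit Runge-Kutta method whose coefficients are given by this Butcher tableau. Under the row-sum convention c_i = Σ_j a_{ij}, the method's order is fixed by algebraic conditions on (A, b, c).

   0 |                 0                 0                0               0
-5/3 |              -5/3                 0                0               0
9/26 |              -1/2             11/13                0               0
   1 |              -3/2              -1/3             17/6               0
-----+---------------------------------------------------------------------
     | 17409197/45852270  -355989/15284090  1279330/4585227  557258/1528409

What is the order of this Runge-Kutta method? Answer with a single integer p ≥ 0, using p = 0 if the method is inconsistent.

3

b = (17409197/45852270, -355989/15284090, 1279330/4585227, 557258/1528409)
c = (0, -5/3, 9/26, 1)
Ac = (0, 0, -55/39, 719/468)
Σ b_i: 17409197/45852270·1 + (-355989/15284090)·1 + 1279330/4585227·1 + 557258/1528409·1 = 1 ✓
b·c: (-355989/15284090)·(-5/3) + 1279330/4585227·9/26 + 557258/1528409·1 = 1/2 ✓
b·c²: (-355989/15284090)·25/9 + 1279330/4585227·81/676 + 557258/1528409·1 = 1/3 ✓
b·Ac: 1279330/4585227·(-55/39) + 557258/1528409·719/468 = 1/6 ✓
b·c³: (-355989/15284090)·(-125/27) + 1279330/4585227·729/17576 + 557258/1528409·1 = 346205489/715295412 ≠ 1/4 ⇒ order 3.
b·(c∘Ac): 1279330/4585227·(-165/338) + 557258/1528409·719/468 = 11663177/27511362 ≠ 1/8
b·Ac²: 1279330/4585227·275/117 + 557258/1528409·(-21407/36504) = 316148923/715295412 ≠ 1/12
b·A²c: 557258/1528409·(-935/234) = -20039855/13755681 ≠ 1/24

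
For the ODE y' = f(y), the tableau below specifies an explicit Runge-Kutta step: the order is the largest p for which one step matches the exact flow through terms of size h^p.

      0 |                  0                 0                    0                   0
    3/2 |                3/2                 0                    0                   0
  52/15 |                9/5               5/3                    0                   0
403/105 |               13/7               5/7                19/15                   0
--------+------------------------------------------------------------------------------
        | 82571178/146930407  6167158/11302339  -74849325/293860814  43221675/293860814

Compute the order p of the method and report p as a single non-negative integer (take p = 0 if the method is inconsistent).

b = (82571178/146930407, 6167158/11302339, -74849325/293860814, 43221675/293860814)
c = (0, 3/2, 52/15, 403/105)
Ac = (0, 0, 5/2, 17207/3150)
Σ b_i: 82571178/146930407·1 + 6167158/11302339·1 + (-74849325/293860814)·1 + 43221675/293860814·1 = 1 ✓
b·c: 6167158/11302339·3/2 + (-74849325/293860814)·52/15 + 43221675/293860814·403/105 = 1/2 ✓
b·c²: 6167158/11302339·9/4 + (-74849325/293860814)·2704/225 + 43221675/293860814·162409/11025 = 1/3 ✓
b·Ac: (-74849325/293860814)·5/2 + 43221675/293860814·17207/3150 = 1/6 ✓
b·c³: 6167158/11302339·27/8 + (-74849325/293860814)·140608/3375 + 43221675/293860814·65450827/1157625 = -6468230351/14240947140 ≠ 1/4 ⇒ order 3.
b·(c∘Ac): (-74849325/293860814)·26/3 + 43221675/293860814·6934421/330750 = 1782557837/2034421020 ≠ 1/8
b·Ac²: (-74849325/293860814)·15/4 + 43221675/293860814·1590403/94500 = 3092685131/2034421020 ≠ 1/12
b·A²c: 43221675/293860814·19/6 = 273737275/587721628 ≠ 1/24

3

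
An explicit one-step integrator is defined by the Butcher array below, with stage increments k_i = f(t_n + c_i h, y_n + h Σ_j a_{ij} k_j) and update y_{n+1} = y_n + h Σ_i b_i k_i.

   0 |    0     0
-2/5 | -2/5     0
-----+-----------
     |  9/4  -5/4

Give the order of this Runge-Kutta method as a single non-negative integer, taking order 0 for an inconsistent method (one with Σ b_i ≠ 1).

b = (9/4, -5/4)
c = (0, -2/5)
Σ b_i: 9/4·1 + (-5/4)·1 = 1 ✓
b·c: (-5/4)·(-2/5) = 1/2 ✓; 2 stages ⇒ order 2.

2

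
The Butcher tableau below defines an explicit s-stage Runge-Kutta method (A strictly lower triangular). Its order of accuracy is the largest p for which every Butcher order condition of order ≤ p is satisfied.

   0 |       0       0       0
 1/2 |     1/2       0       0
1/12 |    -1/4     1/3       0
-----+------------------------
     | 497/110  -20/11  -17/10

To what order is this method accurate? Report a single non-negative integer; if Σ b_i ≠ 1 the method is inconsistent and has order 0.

b = (497/110, -20/11, -17/10)
c = (0, 1/2, 1/12)
Ac = (0, 0, 1/6)
Σ b_i: 497/110·1 + (-20/11)·1 + (-17/10)·1 = 1 ✓
b·c: (-20/11)·1/2 + (-17/10)·1/12 = -1387/1320 ≠ 1/2 ⇒ order 1.

1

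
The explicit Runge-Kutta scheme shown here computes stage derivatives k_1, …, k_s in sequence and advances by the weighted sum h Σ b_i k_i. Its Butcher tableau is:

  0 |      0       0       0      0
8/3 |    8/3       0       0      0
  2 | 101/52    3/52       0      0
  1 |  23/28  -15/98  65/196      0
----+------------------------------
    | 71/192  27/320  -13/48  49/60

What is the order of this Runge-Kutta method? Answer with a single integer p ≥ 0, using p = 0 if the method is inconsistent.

4

b = (71/192, 27/320, -13/48, 49/60)
c = (0, 8/3, 2, 1)
Ac = (0, 0, 2/13, 25/98)
Σ b_i: 71/192·1 + 27/320·1 + (-13/48)·1 + 49/60·1 = 1 ✓
b·c: 27/320·8/3 + (-13/48)·2 + 49/60·1 = 1/2 ✓
b·c²: 27/320·64/9 + (-13/48)·4 + 49/60·1 = 1/3 ✓
b·Ac: (-13/48)·2/13 + 49/60·25/98 = 1/6 ✓
b·c³: 27/320·512/27 + (-13/48)·8 + 49/60·1 = 1/4 ✓
b·(c∘Ac): (-13/48)·4/13 + 49/60·25/98 = 1/8 ✓
b·Ac²: (-13/48)·16/39 + 49/60·5/21 = 1/12 ✓
b·A²c: 49/60·5/98 = 1/24 ✓; 4 stages ⇒ order 4.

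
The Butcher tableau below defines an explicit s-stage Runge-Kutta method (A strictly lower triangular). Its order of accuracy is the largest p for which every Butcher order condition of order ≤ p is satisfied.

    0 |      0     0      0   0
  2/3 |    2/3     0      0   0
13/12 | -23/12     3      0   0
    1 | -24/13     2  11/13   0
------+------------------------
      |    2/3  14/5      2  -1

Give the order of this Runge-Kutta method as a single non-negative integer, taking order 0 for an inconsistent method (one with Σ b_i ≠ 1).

0

b = (2/3, 14/5, 2, -1)
c = (0, 2/3, 13/12, 1)
Ac = (0, 0, 2, 9/4)
Σ b_i: 2/3·1 + 14/5·1 + 2·1 + (-1)·1 = 67/15 ≠ 1 ⇒ order 0.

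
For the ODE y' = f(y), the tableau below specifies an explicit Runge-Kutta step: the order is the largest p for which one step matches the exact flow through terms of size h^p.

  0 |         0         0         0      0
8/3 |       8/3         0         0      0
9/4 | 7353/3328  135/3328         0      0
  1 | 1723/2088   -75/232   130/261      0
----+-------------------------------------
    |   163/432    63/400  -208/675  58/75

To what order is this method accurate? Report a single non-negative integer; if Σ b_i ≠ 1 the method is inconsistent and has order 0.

b = (163/432, 63/400, -208/675, 58/75)
c = (0, 8/3, 9/4, 1)
Ac = (0, 0, 45/416, 15/58)
Σ b_i: 163/432·1 + 63/400·1 + (-208/675)·1 + 58/75·1 = 1 ✓
b·c: 63/400·8/3 + (-208/675)·9/4 + 58/75·1 = 1/2 ✓
b·c²: 63/400·64/9 + (-208/675)·81/16 + 58/75·1 = 1/3 ✓
b·Ac: (-208/675)·45/416 + 58/75·15/58 = 1/6 ✓
b·c³: 63/400·512/27 + (-208/675)·729/64 + 58/75·1 = 1/4 ✓
b·(c∘Ac): (-208/675)·405/1664 + 58/75·15/58 = 1/8 ✓
b·Ac²: (-208/675)·15/52 + 58/75·155/696 = 1/12 ✓
b·A²c: 58/75·25/464 = 1/24 ✓; 4 stages ⇒ order 4.

4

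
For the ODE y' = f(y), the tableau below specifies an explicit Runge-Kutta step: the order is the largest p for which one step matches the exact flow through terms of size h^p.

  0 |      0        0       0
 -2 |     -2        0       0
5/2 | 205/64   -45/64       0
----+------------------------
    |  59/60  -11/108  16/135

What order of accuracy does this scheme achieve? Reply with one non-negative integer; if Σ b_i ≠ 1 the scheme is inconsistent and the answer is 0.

b = (59/60, -11/108, 16/135)
c = (0, -2, 5/2)
Ac = (0, 0, 45/32)
Σ b_i: 59/60·1 + (-11/108)·1 + 16/135·1 = 1 ✓
b·c: (-11/108)·(-2) + 16/135·5/2 = 1/2 ✓
b·c²: (-11/108)·4 + 16/135·25/4 = 1/3 ✓
b·Ac: 16/135·45/32 = 1/6 ✓; 3 stages ⇒ order 3.

3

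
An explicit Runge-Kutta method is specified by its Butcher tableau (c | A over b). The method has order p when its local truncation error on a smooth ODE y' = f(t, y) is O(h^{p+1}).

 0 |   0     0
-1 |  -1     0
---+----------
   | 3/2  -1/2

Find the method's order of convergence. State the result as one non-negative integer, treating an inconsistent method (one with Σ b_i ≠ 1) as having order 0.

2

b = (3/2, -1/2)
c = (0, -1)
Σ b_i: 3/2·1 + (-1/2)·1 = 1 ✓
b·c: (-1/2)·(-1) = 1/2 ✓; 2 stages ⇒ order 2.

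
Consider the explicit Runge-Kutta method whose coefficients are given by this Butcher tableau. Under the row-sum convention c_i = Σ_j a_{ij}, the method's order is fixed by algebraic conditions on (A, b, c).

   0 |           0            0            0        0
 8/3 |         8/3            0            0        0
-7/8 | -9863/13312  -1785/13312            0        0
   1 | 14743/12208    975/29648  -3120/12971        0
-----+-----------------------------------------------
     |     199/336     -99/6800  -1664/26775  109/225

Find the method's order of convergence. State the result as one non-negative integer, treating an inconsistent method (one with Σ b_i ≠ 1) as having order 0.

4

b = (199/336, -99/6800, -1664/26775, 109/225)
c = (0, 8/3, -7/8, 1)
Ac = (0, 0, -595/1664, 65/218)
Σ b_i: 199/336·1 + (-99/6800)·1 + (-1664/26775)·1 + 109/225·1 = 1 ✓
b·c: (-99/6800)·8/3 + (-1664/26775)·(-7/8) + 109/225·1 = 1/2 ✓
b·c²: (-99/6800)·64/9 + (-1664/26775)·49/64 + 109/225·1 = 1/3 ✓
b·Ac: (-1664/26775)·(-595/1664) + 109/225·65/218 = 1/6 ✓
b·c³: (-99/6800)·512/27 + (-1664/26775)·(-343/512) + 109/225·1 = 1/4 ✓
b·(c∘Ac): (-1664/26775)·4165/13312 + 109/225·65/218 = 1/8 ✓
b·Ac²: (-1664/26775)·(-595/624) + 109/225·65/1308 = 1/12 ✓
b·A²c: 109/225·75/872 = 1/24 ✓; 4 stages ⇒ order 4.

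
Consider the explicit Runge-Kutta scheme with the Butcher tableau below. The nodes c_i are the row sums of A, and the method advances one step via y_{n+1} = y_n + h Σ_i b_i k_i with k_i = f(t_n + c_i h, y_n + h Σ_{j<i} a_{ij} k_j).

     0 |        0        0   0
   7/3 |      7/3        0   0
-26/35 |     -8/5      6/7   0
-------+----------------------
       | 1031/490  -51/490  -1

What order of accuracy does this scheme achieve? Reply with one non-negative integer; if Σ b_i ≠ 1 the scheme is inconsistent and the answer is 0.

b = (1031/490, -51/490, -1)
c = (0, 7/3, -26/35)
Ac = (0, 0, 2)
Σ b_i: 1031/490·1 + (-51/490)·1 + (-1)·1 = 1 ✓
b·c: (-51/490)·7/3 + (-1)·(-26/35) = 1/2 ✓
b·c²: (-51/490)·49/9 + (-1)·676/1225 = -8221/7350 ≠ 1/3 ⇒ order 2.
b·Ac: (-1)·2 = -2 ≠ 1/6

2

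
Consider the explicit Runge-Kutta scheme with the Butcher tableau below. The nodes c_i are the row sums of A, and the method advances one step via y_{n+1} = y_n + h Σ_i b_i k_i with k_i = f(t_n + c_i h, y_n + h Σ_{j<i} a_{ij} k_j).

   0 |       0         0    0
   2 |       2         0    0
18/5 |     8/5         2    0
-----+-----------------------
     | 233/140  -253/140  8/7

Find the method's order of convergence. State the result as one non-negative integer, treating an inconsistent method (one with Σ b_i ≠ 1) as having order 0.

2

b = (233/140, -253/140, 8/7)
c = (0, 2, 18/5)
Ac = (0, 0, 4)
Σ b_i: 233/140·1 + (-253/140)·1 + 8/7·1 = 1 ✓
b·c: (-253/140)·2 + 8/7·18/5 = 1/2 ✓
b·c²: (-253/140)·4 + 8/7·324/25 = 1327/175 ≠ 1/3 ⇒ order 2.
b·Ac: 8/7·4 = 32/7 ≠ 1/6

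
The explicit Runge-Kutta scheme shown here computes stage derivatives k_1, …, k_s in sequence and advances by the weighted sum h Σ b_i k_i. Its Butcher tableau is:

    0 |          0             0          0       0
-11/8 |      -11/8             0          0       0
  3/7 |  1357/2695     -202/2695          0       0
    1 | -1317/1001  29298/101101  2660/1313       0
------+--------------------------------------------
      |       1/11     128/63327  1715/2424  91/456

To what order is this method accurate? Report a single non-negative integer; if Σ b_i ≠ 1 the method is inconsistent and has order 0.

4

b = (1/11, 128/63327, 1715/2424, 91/456)
c = (0, -11/8, 3/7, 1)
Ac = (0, 0, 101/980, 171/364)
Σ b_i: 1/11·1 + 128/63327·1 + 1715/2424·1 + 91/456·1 = 1 ✓
b·c: 128/63327·(-11/8) + 1715/2424·3/7 + 91/456·1 = 1/2 ✓
b·c²: 128/63327·121/64 + 1715/2424·9/49 + 91/456·1 = 1/3 ✓
b·Ac: 1715/2424·101/980 + 91/456·171/364 = 1/6 ✓
b·c³: 128/63327·(-1331/512) + 1715/2424·27/343 + 91/456·1 = 1/4 ✓
b·(c∘Ac): 1715/2424·303/6860 + 91/456·171/364 = 1/8 ✓
b·Ac²: 1715/2424·(-1111/7840) + 91/456·2679/2912 = 1/12 ✓
b·A²c: 91/456·19/91 = 1/24 ✓; 4 stages ⇒ order 4.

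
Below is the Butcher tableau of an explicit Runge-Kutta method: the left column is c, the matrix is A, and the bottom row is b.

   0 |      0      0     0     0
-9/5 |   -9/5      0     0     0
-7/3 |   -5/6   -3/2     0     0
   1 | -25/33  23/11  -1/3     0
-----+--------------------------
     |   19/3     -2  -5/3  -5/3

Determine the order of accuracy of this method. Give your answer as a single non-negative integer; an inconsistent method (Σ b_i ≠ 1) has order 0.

b = (19/3, -2, -5/3, -5/3)
c = (0, -9/5, -7/3, 1)
Ac = (0, 0, 27/10, -1478/495)
Σ b_i: 19/3·1 + (-2)·1 + (-5/3)·1 + (-5/3)·1 = 1 ✓
b·c: (-2)·(-9/5) + (-5/3)·(-7/3) + (-5/3)·1 = 262/45 ≠ 1/2 ⇒ order 1.

1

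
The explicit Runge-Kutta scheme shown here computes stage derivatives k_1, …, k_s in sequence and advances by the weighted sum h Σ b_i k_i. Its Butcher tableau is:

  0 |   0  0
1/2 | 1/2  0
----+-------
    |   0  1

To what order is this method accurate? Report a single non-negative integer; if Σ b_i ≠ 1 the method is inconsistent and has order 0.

2

b = (0, 1)
c = (0, 1/2)
Σ b_i: 1·1 = 1 ✓
b·c: 1·1/2 = 1/2 ✓; 2 stages ⇒ order 2.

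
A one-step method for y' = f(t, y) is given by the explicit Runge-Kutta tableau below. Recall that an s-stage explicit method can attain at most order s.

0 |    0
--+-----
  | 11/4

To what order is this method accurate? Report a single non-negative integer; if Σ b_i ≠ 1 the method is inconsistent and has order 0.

b = (11/4)
c = (0)
Σ b_i: 11/4·1 = 11/4 ≠ 1 ⇒ order 0.

0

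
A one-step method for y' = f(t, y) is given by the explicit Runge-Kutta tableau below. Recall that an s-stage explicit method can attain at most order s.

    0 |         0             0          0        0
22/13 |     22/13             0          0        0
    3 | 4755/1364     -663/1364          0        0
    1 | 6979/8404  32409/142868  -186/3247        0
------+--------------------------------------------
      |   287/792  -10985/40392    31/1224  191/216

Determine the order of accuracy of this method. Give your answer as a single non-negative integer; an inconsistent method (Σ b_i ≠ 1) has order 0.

b = (287/792, -10985/40392, 31/1224, 191/216)
c = (0, 22/13, 3, 1)
Ac = (0, 0, -51/62, 81/382)
Σ b_i: 287/792·1 + (-10985/40392)·1 + 31/1224·1 + 191/216·1 = 1 ✓
b·c: (-10985/40392)·22/13 + 31/1224·3 + 191/216·1 = 1/2 ✓
b·c²: (-10985/40392)·484/169 + 31/1224·9 + 191/216·1 = 1/3 ✓
b·Ac: 31/1224·(-51/62) + 191/216·81/382 = 1/6 ✓
b·c³: (-10985/40392)·10648/2197 + 31/1224·27 + 191/216·1 = 1/4 ✓
b·(c∘Ac): 31/1224·(-153/62) + 191/216·81/382 = 1/8 ✓
b·Ac²: 31/1224·(-561/403) + 191/216·333/2483 = 1/12 ✓
b·A²c: 191/216·9/191 = 1/24 ✓; 4 stages ⇒ order 4.

4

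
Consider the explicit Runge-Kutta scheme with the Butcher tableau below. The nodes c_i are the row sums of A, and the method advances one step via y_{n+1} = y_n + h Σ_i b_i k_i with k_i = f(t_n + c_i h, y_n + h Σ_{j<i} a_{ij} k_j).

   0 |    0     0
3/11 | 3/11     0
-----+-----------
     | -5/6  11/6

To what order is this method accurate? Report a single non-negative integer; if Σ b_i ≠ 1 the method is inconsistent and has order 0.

2

b = (-5/6, 11/6)
c = (0, 3/11)
Σ b_i: (-5/6)·1 + 11/6·1 = 1 ✓
b·c: 11/6·3/11 = 1/2 ✓; 2 stages ⇒ order 2.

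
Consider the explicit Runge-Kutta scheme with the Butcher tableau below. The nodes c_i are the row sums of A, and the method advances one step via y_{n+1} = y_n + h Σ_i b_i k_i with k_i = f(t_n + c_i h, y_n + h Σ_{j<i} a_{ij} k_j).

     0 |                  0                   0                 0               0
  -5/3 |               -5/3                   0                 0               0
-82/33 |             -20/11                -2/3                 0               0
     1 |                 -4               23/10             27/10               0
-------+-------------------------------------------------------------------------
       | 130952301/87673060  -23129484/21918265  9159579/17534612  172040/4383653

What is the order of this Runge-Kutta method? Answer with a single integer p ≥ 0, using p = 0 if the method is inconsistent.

b = (130952301/87673060, -23129484/21918265, 9159579/17534612, 172040/4383653)
c = (0, -5/3, -82/33, 1)
Ac = (0, 0, 10/9, -3479/330)
Σ b_i: 130952301/87673060·1 + (-23129484/21918265)·1 + 9159579/17534612·1 + 172040/4383653·1 = 1 ✓
b·c: (-23129484/21918265)·(-5/3) + 9159579/17534612·(-82/33) + 172040/4383653·1 = 1/2 ✓
b·c²: (-23129484/21918265)·25/9 + 9159579/17534612·6724/1089 + 172040/4383653·1 = 1/3 ✓
b·Ac: 9159579/17534612·10/9 + 172040/4383653·(-3479/330) = 1/6 ✓
b·c³: (-23129484/21918265)·(-125/27) + 9159579/17534612·(-551368/35937) + 172040/4383653·1 = -1340932526/433981647 ≠ 1/4 ⇒ order 3.
b·(c∘Ac): 9159579/17534612·(-820/297) + 172040/4383653·(-3479/330) = -8135987/4383653 ≠ 1/8
b·Ac²: 9159579/17534612·(-50/27) + 172040/4383653·251123/10890 = -54115331/867963294 ≠ 1/12
b·A²c: 172040/4383653·3 = 516120/4383653 ≠ 1/24

3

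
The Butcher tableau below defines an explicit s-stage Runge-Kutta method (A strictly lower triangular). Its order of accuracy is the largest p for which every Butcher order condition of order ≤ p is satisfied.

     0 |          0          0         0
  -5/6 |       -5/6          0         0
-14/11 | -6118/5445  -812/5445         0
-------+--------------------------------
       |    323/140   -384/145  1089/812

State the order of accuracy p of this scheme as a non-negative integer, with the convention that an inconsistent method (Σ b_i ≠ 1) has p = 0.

b = (323/140, -384/145, 1089/812)
c = (0, -5/6, -14/11)
Ac = (0, 0, 406/3267)
Σ b_i: 323/140·1 + (-384/145)·1 + 1089/812·1 = 1 ✓
b·c: (-384/145)·(-5/6) + 1089/812·(-14/11) = 1/2 ✓
b·c²: (-384/145)·25/36 + 1089/812·196/121 = 1/3 ✓
b·Ac: 1089/812·406/3267 = 1/6 ✓; 3 stages ⇒ order 3.

3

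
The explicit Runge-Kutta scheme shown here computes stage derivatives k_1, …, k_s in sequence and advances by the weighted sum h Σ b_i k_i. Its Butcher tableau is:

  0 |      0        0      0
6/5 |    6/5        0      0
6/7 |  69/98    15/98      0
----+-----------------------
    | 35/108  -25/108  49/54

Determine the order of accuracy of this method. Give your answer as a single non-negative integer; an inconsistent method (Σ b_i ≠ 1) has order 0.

3

b = (35/108, -25/108, 49/54)
c = (0, 6/5, 6/7)
Ac = (0, 0, 9/49)
Σ b_i: 35/108·1 + (-25/108)·1 + 49/54·1 = 1 ✓
b·c: (-25/108)·6/5 + 49/54·6/7 = 1/2 ✓
b·c²: (-25/108)·36/25 + 49/54·36/49 = 1/3 ✓
b·Ac: 49/54·9/49 = 1/6 ✓; 3 stages ⇒ order 3.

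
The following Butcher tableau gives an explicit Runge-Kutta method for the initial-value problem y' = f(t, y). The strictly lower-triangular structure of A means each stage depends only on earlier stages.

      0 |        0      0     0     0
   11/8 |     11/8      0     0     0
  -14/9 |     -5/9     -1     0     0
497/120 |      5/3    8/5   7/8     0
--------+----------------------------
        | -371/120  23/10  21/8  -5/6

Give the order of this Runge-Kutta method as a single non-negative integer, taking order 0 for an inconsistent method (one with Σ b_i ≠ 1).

1

b = (-371/120, 23/10, 21/8, -5/6)
c = (0, 11/8, -14/9, 497/120)
Ac = (0, 0, -11/8, 151/180)
Σ b_i: (-371/120)·1 + 23/10·1 + 21/8·1 + (-5/6)·1 = 1 ✓
b·c: 23/10·11/8 + 21/8·(-14/9) + (-5/6)·497/120 = -787/180 ≠ 1/2 ⇒ order 1.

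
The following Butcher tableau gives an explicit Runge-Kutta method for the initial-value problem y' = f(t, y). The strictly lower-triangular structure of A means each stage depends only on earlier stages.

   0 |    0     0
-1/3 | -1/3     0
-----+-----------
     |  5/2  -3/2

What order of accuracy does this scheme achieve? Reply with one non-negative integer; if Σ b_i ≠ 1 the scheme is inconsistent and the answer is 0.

b = (5/2, -3/2)
c = (0, -1/3)
Σ b_i: 5/2·1 + (-3/2)·1 = 1 ✓
b·c: (-3/2)·(-1/3) = 1/2 ✓; 2 stages ⇒ order 2.

2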